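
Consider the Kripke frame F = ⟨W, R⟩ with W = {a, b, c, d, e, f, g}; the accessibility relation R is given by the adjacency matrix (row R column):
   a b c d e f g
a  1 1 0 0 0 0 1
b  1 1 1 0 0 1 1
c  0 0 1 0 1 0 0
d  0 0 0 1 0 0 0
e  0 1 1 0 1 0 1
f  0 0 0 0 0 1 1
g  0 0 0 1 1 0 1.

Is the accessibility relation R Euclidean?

No

Euclidean: no — a R g and a R b, but not g R b.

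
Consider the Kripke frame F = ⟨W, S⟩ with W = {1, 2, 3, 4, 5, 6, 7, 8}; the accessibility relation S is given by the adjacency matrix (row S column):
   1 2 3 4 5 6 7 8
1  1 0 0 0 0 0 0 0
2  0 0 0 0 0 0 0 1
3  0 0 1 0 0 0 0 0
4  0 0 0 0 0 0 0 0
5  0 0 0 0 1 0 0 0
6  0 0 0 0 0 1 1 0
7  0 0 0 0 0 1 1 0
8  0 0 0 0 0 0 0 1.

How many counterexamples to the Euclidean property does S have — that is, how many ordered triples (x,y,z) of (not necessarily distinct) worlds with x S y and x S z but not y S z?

0

S is Euclidean; there are no such tuples.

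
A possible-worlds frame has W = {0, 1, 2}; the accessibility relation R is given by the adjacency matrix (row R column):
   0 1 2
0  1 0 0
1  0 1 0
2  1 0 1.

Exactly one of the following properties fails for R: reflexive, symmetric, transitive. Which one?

Reflexive: yes — every world is R-related to itself.
Symmetric: no — 2 R 0 but not 0 R 2.
Transitive: yes — every two-step R-path is closed by a direct edge.
Only symmetric fails.

symmetric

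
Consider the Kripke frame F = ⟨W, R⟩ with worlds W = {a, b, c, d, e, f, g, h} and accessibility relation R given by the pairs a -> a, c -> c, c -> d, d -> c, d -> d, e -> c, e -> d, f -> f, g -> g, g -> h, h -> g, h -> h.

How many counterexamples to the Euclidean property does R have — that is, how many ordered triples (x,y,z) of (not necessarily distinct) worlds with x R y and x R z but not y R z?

0

R is Euclidean; there are no such tuples.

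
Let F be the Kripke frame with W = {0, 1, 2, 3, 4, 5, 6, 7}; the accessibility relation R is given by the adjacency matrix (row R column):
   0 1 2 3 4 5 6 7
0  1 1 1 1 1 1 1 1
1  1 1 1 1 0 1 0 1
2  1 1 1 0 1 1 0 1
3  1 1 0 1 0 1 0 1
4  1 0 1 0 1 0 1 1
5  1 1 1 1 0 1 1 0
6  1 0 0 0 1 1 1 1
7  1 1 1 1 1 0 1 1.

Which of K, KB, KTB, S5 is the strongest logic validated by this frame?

KTB

Symmetric (axiom B): yes — every pair in R has its reverse in R.
Reflexive (axiom T): yes — every world is R-related to itself.
Euclidean (axiom 5): no — 0 R 1 and 0 R 4, but not 1 R 4.
So F validates K, KB, KTB; S5 would additionally require R to be Euclidean. The strongest is KTB.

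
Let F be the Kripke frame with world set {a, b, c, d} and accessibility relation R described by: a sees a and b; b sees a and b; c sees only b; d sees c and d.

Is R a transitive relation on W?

No

Transitive: no — c R b and b R a, but not c R a.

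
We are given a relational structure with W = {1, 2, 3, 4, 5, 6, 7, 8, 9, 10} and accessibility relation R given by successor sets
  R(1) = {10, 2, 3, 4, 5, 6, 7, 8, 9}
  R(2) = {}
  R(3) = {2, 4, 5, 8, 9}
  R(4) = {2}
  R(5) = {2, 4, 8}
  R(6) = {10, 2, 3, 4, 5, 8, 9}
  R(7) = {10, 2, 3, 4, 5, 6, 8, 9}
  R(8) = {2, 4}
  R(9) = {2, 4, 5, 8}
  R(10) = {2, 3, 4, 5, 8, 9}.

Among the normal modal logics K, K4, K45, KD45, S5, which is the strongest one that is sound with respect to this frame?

Transitive (axiom 4): yes — every two-step R-path is closed by a direct edge.
Euclidean (axiom 5): no — 1 R 10 and 1 R 6, but not 10 R 6.
Serial (axiom D): no — 2 has no R-successor.
Reflexive (axiom T): no — 1 is not related to itself.
So F validates K, K4; K45 would additionally require R to be Euclidean. The strongest is K4.

K4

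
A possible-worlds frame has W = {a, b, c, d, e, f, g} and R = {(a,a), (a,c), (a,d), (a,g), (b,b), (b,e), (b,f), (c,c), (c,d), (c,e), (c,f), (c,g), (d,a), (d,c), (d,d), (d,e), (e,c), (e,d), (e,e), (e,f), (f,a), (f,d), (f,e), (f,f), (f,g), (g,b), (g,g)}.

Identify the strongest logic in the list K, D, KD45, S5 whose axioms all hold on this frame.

Serial (axiom D): yes — every world has a successor (e.g. a R a).
Euclidean (axiom 5): no — a R d and a R g, but not d R g.
Transitive (axiom 4): no — a R c and c R e, but not a R e.
Reflexive (axiom T): yes — every world is R-related to itself.
So F validates K, D; KD45 would additionally require R to be Euclidean and transitive. The strongest is D.

D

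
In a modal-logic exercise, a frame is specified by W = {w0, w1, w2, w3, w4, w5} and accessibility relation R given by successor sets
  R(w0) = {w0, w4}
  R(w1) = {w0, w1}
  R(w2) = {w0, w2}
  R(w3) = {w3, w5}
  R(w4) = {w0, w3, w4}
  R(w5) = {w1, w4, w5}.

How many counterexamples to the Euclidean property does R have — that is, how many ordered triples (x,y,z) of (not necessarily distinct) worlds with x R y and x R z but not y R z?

10

Enumerating: (w1,w0,w1), (w2,w0,w2), (w3,w5,w3), (w4,w0,w3), (w4,w3,w0), (w4,w3,w4), (w5,w1,w4), (w5,w1,w5), (w5,w4,w1), (w5,w4,w5).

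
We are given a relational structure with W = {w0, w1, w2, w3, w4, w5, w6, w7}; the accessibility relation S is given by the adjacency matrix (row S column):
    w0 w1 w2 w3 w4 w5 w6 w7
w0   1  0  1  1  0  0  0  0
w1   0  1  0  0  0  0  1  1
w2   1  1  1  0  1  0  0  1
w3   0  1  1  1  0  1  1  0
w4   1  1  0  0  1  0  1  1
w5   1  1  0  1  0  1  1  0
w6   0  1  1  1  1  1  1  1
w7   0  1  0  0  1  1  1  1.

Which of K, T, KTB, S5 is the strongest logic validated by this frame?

Reflexive (axiom T): yes — every world is S-related to itself.
Symmetric (axiom B): no — w0 S w3 but not w3 S w0.
Euclidean (axiom 5): no — w0 S w2 and w0 S w3, but not w2 S w3.
So F validates K, T; KTB would additionally require S to be symmetric. The strongest is T.

T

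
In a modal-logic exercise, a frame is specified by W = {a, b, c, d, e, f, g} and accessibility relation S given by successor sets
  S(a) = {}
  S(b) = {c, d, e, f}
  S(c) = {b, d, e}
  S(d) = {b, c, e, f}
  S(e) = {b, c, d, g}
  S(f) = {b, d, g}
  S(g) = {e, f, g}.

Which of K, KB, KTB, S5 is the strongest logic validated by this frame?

Symmetric (axiom B): yes — every pair in S has its reverse in S.
Reflexive (axiom T): no — a is not related to itself.
Euclidean (axiom 5): no — b S c and b S f, but not c S f.
So F validates K, KB; KTB would additionally require S to be reflexive. The strongest is KB.

KB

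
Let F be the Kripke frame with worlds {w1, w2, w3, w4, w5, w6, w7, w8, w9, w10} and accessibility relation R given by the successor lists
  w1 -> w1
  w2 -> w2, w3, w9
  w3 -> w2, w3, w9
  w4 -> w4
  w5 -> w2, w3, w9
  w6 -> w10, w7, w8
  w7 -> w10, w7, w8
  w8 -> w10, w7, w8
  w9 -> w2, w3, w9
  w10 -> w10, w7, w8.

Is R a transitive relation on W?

Transitive: yes — every two-step R-path is closed by a direct edge.

Yes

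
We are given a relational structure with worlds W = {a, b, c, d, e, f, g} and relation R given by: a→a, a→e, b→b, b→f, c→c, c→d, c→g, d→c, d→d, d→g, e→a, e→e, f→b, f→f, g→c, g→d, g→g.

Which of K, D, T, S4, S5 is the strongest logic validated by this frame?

Serial (axiom D): yes — every world has a successor (e.g. a R a).
Reflexive (axiom T): yes — every world is R-related to itself.
Transitive (axiom 4): yes — every two-step R-path is closed by a direct edge.
Euclidean (axiom 5): yes — any two successors of a common world are R-related.
So F validates K, D, T, S4, S5. The strongest is S5.

S5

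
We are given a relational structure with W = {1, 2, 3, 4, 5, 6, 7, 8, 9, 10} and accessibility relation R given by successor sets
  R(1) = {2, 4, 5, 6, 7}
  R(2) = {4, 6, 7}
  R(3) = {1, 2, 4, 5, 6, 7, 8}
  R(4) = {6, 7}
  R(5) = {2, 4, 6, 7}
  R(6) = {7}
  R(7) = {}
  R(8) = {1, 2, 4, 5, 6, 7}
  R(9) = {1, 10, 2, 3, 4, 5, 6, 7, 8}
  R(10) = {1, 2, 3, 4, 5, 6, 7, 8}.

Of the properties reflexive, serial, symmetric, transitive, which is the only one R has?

transitive

Reflexive: no — 1 is not related to itself.
Serial: no — 7 has no R-successor.
Symmetric: no — 1 R 2 but not 2 R 1.
Transitive: yes — every two-step R-path is closed by a direct edge.
Only transitive holds.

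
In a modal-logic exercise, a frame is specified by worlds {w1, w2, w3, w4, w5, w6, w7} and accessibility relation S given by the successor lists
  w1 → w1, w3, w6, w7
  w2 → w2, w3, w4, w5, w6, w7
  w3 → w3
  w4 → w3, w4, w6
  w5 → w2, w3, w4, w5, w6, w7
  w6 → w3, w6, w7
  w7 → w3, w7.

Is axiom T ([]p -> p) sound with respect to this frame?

Axiom T corresponds to the accessibility relation being reflexive.
Reflexive: yes — every world is S-related to itself.

Yes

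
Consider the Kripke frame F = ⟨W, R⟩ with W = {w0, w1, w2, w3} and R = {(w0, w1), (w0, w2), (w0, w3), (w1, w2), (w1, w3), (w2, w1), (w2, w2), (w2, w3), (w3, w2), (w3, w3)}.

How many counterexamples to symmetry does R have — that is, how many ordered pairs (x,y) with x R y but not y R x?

4

Enumerating: (w0,w1), (w0,w2), (w0,w3), (w1,w3).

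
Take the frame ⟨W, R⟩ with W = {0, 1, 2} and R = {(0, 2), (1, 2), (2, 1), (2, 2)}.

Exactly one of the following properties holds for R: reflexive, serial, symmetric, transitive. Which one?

serial

Reflexive: no — 0 is not related to itself.
Serial: yes — every world has a successor (e.g. 0 R 2).
Symmetric: no — 0 R 2 but not 2 R 0.
Transitive: no — 0 R 2 and 2 R 1, but not 0 R 1.
Only serial holds.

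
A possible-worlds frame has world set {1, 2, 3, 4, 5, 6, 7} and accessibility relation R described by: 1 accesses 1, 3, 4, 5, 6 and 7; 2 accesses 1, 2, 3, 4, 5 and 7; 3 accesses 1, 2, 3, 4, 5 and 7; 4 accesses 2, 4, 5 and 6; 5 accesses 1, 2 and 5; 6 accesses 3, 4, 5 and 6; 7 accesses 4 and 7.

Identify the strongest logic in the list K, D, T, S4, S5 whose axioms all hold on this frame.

T

Serial (axiom D): yes — every world has a successor (e.g. 1 R 1).
Reflexive (axiom T): yes — every world is R-related to itself.
Transitive (axiom 4): no — 1 R 3 and 3 R 2, but not 1 R 2.
Euclidean (axiom 5): no — 1 R 3 and 1 R 6, but not 3 R 6.
So F validates K, D, T; S4 would additionally require R to be transitive. The strongest is T.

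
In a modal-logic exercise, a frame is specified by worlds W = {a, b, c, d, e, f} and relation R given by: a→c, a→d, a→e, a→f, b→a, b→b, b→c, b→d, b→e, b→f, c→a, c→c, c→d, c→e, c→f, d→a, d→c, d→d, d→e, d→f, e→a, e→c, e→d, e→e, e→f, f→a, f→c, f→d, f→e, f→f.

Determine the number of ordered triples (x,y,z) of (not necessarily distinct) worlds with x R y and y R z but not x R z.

Enumerating: (a,c,a), (a,d,a), (a,e,a), (a,f,a).

4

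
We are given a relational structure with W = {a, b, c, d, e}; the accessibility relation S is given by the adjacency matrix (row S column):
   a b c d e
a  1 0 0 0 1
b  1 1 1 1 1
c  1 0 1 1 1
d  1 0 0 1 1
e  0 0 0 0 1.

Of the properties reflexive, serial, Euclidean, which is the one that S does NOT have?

Euclidean

Reflexive: yes — every world is S-related to itself.
Serial: yes — every world has a successor (e.g. a S a).
Euclidean: no — b S a and b S c, but not a S c.
Only Euclidean fails.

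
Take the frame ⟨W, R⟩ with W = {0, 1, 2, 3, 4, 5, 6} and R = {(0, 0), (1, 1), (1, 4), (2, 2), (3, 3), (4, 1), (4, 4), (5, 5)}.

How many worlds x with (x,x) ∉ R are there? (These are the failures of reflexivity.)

Enumerating: 6.

1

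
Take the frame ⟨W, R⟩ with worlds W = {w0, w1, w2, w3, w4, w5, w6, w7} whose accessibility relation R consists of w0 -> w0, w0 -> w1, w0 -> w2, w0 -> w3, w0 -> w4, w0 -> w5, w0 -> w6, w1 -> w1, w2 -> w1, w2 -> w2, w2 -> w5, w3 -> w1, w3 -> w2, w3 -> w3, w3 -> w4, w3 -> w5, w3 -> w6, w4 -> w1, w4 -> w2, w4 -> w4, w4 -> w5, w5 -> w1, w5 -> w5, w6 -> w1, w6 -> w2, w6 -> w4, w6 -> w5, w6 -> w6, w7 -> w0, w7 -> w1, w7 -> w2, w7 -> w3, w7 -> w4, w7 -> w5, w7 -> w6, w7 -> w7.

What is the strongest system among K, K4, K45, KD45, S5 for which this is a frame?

Transitive (axiom 4): yes — every two-step R-path is closed by a direct edge.
Euclidean (axiom 5): no — w0 R w1 and w0 R w2, but not w1 R w2.
Serial (axiom D): yes — every world has a successor (e.g. w0 R w0).
Reflexive (axiom T): yes — every world is R-related to itself.
So F validates K, K4; K45 would additionally require R to be Euclidean. The strongest is K4.

K4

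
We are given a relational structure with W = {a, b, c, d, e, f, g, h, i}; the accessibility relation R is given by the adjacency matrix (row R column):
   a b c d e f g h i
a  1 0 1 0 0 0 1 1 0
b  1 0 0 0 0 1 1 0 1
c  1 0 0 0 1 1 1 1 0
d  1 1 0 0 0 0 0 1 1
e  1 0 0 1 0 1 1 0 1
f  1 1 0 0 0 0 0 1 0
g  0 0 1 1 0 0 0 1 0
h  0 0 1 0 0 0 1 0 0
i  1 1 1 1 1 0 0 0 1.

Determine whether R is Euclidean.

No

Euclidean: no — b R a and b R f, but not a R f.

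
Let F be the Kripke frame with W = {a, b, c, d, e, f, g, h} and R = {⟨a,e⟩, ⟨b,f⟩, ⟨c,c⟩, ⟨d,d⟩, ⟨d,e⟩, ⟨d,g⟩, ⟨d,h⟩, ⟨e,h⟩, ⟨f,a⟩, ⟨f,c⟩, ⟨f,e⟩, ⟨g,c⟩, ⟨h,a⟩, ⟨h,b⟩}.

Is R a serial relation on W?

Serial: yes — every world has a successor (e.g. a R e).

Yes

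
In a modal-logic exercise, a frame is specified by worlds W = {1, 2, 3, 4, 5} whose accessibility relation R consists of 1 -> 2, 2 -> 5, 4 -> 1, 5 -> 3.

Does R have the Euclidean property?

No

Euclidean: no — 1 R 2 and 1 R 2, but not 2 R 2.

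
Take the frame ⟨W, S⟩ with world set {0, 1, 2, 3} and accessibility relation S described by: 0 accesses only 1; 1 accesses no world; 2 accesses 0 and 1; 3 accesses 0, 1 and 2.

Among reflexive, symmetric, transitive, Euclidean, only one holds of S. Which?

transitive

Reflexive: no — 0 is not related to itself.
Symmetric: no — 0 S 1 but not 1 S 0.
Transitive: yes — every two-step S-path is closed by a direct edge.
Euclidean: no — 2 S 1 and 2 S 0, but not 1 S 0.
Only transitive holds.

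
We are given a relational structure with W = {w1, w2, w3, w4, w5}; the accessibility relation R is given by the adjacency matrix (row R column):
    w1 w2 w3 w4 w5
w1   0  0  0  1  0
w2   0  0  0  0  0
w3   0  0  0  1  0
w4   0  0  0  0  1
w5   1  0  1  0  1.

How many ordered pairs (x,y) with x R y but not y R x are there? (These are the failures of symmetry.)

5

Enumerating: (w1,w4), (w3,w4), (w4,w5), (w5,w1), (w5,w3).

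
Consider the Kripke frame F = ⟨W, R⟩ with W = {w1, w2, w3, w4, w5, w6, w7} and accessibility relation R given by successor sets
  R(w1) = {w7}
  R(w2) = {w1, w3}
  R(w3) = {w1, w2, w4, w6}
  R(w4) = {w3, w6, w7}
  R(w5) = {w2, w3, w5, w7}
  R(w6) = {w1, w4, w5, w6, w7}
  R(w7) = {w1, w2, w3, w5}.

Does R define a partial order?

Reflexive: no — w1 is not related to itself.
Transitive: no — w1 R w7 and w7 R w2, but not w1 R w2.
Antisymmetric: no — w1 R w7 and w7 R w1 with w1 ≠ w7.
So R is not a partial order.

No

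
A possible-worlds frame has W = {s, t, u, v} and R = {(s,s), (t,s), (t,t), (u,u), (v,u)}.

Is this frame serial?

Yes

Serial: yes — every world has a successor (e.g. s R s).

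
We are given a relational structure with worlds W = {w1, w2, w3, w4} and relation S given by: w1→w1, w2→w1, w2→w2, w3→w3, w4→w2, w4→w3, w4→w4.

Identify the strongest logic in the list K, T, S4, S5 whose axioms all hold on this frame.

Reflexive (axiom T): yes — every world is S-related to itself.
Transitive (axiom 4): no — w4 S w2 and w2 S w1, but not w4 S w1.
Euclidean (axiom 5): no — w4 S w2 and w4 S w3, but not w2 S w3.
So F validates K, T; S4 would additionally require S to be transitive. The strongest is T.

T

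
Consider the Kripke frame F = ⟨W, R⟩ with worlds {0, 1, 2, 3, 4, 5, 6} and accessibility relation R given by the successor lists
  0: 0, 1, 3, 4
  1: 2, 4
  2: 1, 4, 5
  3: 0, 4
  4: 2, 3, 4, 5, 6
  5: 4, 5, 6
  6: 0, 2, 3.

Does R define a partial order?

Reflexive: no — 1 is not related to itself.
Transitive: no — 0 R 1 and 1 R 2, but not 0 R 2.
Antisymmetric: no — 0 R 3 and 3 R 0 with 0 ≠ 3.
So R is not a partial order.

No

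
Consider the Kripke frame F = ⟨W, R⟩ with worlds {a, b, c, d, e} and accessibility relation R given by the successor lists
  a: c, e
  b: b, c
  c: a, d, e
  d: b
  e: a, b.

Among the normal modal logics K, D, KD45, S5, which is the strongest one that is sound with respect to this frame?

D

Serial (axiom D): yes — every world has a successor (e.g. a R c).
Euclidean (axiom 5): no — a R e and a R c, but not e R c.
Transitive (axiom 4): no — a R c and c R d, but not a R d.
Reflexive (axiom T): no — a is not related to itself.
So F validates K, D; KD45 would additionally require R to be Euclidean and transitive. The strongest is D.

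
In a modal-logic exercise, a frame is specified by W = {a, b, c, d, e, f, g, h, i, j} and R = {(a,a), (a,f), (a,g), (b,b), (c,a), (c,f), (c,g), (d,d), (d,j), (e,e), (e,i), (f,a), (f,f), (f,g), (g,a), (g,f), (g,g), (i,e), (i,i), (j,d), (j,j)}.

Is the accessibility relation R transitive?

Yes

Transitive: yes — every two-step R-path is closed by a direct edge.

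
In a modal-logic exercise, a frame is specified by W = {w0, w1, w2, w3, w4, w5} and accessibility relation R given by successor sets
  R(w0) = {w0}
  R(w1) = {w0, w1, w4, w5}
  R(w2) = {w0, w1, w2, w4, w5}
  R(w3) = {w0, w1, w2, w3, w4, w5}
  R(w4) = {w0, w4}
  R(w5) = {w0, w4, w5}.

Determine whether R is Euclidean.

Euclidean: no — w1 R w0 and w1 R w4, but not w0 R w4.

No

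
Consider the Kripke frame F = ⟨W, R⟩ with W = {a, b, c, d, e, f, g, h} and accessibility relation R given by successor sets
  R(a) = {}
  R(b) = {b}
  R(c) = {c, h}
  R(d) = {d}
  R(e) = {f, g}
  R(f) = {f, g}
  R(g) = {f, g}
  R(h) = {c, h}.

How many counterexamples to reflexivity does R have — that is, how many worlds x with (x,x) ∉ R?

2

Enumerating: a, e.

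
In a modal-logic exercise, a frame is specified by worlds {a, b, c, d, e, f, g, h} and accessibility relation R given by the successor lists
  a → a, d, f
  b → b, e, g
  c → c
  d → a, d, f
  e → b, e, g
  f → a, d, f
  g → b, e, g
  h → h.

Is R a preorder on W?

Yes

Reflexive: yes — every world is R-related to itself.
Transitive: yes — every two-step R-path is closed by a direct edge.
So R is a preorder.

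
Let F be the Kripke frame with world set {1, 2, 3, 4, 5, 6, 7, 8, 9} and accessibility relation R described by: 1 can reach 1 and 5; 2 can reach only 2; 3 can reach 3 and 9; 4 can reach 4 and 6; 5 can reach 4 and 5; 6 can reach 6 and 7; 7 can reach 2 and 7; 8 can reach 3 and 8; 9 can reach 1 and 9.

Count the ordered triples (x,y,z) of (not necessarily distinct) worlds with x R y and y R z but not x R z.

Enumerating: (1,5,4), (3,9,1), (4,6,7), (5,4,6), (6,7,2), (8,3,9), (9,1,5).

7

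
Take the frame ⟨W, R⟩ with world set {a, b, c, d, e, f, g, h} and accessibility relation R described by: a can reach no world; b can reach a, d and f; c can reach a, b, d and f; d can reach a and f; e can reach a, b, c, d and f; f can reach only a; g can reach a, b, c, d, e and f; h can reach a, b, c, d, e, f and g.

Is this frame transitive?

Yes

Transitive: yes — every two-step R-path is closed by a direct edge.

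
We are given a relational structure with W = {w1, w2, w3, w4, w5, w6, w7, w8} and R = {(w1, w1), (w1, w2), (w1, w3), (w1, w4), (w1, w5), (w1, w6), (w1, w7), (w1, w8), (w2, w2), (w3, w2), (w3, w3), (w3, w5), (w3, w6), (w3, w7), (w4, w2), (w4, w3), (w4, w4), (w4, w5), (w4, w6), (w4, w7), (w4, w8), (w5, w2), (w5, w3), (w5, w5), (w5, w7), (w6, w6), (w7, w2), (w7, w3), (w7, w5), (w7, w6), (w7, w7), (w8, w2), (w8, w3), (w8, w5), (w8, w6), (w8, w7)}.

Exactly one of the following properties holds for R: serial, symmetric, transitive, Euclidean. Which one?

serial

Serial: yes — every world has a successor (e.g. w1 R w1).
Symmetric: no — w1 R w2 but not w2 R w1.
Transitive: no — w5 R w3 and w3 R w6, but not w5 R w6.
Euclidean: no — w1 R w2 and w1 R w3, but not w2 R w3.
Only serial holds.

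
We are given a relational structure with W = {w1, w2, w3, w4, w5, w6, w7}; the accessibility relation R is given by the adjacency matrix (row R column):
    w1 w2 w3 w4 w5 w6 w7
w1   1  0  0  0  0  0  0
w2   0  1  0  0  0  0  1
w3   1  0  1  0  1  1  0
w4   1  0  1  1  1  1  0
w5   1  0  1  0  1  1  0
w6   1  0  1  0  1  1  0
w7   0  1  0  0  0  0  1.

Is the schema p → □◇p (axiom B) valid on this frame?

No

By correspondence theory, B is valid on a frame iff R is symmetric.
Symmetric: no — w3 R w1 but not w1 R w3.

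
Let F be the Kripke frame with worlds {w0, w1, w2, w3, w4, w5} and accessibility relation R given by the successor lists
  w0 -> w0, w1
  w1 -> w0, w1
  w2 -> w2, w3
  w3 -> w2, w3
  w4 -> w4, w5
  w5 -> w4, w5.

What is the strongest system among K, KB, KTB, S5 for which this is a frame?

S5

Symmetric (axiom B): yes — every pair in R has its reverse in R.
Reflexive (axiom T): yes — every world is R-related to itself.
Euclidean (axiom 5): yes — any two successors of a common world are R-related.
So F validates K, KB, KTB, S5. The strongest is S5.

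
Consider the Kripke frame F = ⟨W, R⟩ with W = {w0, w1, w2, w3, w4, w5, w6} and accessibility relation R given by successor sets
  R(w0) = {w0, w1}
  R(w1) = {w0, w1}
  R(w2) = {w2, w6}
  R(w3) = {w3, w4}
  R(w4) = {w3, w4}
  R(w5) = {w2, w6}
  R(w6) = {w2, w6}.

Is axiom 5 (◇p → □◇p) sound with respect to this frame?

Yes

Axiom 5 corresponds to the accessibility relation being Euclidean.
Euclidean: yes — any two successors of a common world are R-related.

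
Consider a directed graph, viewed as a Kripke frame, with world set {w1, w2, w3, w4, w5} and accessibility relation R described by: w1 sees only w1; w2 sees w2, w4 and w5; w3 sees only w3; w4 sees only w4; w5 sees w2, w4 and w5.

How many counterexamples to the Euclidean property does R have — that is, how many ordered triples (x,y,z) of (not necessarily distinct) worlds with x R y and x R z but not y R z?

Enumerating: (w2,w4,w2), (w2,w4,w5), (w5,w4,w2), (w5,w4,w5).

4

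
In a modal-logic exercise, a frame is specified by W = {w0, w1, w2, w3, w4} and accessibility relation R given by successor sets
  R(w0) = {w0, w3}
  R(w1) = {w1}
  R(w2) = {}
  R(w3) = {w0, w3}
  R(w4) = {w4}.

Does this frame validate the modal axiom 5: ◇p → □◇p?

By correspondence theory, 5 is valid on a frame iff R is Euclidean.
Euclidean: yes — any two successors of a common world are R-related.

Yes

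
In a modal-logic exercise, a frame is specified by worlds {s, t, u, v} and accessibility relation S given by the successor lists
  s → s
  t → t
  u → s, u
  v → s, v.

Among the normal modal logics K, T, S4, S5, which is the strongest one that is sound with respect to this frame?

S4

Reflexive (axiom T): yes — every world is S-related to itself.
Transitive (axiom 4): yes — every two-step S-path is closed by a direct edge.
Euclidean (axiom 5): no — u S s and u S u, but not s S u.
So F validates K, T, S4; S5 would additionally require S to be Euclidean. The strongest is S4.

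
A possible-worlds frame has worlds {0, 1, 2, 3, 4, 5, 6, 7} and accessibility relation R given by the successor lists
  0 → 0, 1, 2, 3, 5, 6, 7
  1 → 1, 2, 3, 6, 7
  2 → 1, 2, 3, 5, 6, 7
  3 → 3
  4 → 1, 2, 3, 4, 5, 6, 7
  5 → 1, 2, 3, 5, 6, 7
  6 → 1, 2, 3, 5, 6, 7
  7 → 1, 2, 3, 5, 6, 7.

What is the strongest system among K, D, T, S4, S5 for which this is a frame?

Serial (axiom D): yes — every world has a successor (e.g. 0 R 0).
Reflexive (axiom T): yes — every world is R-related to itself.
Transitive (axiom 4): no — 1 R 2 and 2 R 5, but not 1 R 5.
Euclidean (axiom 5): no — 0 R 1 and 0 R 5, but not 1 R 5.
So F validates K, D, T; S4 would additionally require R to be transitive. The strongest is T.

T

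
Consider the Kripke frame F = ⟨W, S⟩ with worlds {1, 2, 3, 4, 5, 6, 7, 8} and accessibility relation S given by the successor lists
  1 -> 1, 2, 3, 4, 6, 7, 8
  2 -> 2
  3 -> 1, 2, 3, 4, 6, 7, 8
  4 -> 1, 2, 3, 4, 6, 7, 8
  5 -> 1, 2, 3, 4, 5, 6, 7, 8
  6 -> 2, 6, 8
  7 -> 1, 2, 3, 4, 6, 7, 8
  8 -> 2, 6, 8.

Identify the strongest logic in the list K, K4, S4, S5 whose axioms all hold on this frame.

S4

Transitive (axiom 4): yes — every two-step S-path is closed by a direct edge.
Reflexive (axiom T): yes — every world is S-related to itself.
Euclidean (axiom 5): no — 1 S 2 and 1 S 3, but not 2 S 3.
So F validates K, K4, S4; S5 would additionally require S to be Euclidean. The strongest is S4.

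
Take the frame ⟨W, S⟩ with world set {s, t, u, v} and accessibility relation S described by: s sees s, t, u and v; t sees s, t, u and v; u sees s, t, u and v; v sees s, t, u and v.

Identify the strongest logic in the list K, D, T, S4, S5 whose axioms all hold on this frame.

Serial (axiom D): yes — every world has a successor (e.g. s S s).
Reflexive (axiom T): yes — every world is S-related to itself.
Transitive (axiom 4): yes — every two-step S-path is closed by a direct edge.
Euclidean (axiom 5): yes — any two successors of a common world are S-related.
So F validates K, D, T, S4, S5. The strongest is S5.

S5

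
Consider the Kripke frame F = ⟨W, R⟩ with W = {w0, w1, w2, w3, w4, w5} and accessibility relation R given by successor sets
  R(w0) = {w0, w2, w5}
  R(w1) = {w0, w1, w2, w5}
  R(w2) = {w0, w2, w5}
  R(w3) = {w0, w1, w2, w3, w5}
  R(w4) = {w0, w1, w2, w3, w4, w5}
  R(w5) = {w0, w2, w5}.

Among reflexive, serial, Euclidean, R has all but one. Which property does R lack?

Euclidean

Reflexive: yes — every world is R-related to itself.
Serial: yes — every world has a successor (e.g. w0 R w0).
Euclidean: no — w3 R w0 and w3 R w1, but not w0 R w1.
Only Euclidean fails.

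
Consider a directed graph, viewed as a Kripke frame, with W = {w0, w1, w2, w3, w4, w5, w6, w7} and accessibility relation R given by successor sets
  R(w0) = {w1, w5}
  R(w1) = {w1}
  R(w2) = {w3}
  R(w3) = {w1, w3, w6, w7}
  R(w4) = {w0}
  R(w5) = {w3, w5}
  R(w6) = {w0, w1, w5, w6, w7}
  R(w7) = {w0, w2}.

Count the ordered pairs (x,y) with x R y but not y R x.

14

Enumerating: (w0,w1), (w0,w5), (w2,w3), (w3,w1), (w3,w6), (w3,w7), (w4,w0), (w5,w3), (w6,w0), (w6,w1), (w6,w5), (w6,w7), (w7,w0), (w7,w2).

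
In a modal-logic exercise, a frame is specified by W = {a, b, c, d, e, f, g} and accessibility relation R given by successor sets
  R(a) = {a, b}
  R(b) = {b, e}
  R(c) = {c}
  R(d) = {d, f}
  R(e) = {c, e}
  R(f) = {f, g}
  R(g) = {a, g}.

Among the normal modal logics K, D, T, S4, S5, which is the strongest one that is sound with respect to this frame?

Serial (axiom D): yes — every world has a successor (e.g. a R a).
Reflexive (axiom T): yes — every world is R-related to itself.
Transitive (axiom 4): no — a R b and b R e, but not a R e.
Euclidean (axiom 5): no — a R b and a R a, but not b R a.
So F validates K, D, T; S4 would additionally require R to be transitive. The strongest is T.

T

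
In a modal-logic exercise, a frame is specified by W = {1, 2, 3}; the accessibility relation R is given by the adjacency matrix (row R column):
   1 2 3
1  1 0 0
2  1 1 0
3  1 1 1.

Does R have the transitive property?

Transitive: yes — every two-step R-path is closed by a direct edge.

Yes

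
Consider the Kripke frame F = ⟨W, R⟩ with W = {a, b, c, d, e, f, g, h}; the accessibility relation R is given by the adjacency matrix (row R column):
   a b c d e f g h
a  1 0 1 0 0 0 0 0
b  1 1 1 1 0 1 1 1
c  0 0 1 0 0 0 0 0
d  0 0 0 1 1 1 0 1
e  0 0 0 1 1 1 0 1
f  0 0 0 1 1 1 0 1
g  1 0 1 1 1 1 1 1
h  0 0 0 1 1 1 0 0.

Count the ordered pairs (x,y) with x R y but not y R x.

Enumerating: (a,c), (b,a), (b,c), (b,d), (b,f), (b,g), (b,h), (g,a), (g,c), (g,d), (g,e), (g,f), (g,h).

13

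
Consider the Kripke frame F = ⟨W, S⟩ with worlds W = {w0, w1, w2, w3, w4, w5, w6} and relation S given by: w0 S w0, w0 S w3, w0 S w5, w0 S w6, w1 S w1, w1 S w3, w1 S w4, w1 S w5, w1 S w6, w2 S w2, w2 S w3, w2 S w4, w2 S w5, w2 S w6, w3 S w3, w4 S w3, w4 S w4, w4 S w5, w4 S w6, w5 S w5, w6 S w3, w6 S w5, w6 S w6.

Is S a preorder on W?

Yes

Reflexive: yes — every world is S-related to itself.
Transitive: yes — every two-step S-path is closed by a direct edge.
So S is a preorder.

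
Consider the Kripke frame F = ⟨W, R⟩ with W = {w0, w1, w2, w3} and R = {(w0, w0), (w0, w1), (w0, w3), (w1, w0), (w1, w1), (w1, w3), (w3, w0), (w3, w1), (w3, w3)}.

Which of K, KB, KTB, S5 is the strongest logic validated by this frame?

KB

Symmetric (axiom B): yes — every pair in R has its reverse in R.
Reflexive (axiom T): no — w2 is not related to itself.
Euclidean (axiom 5): yes — any two successors of a common world are R-related.
So F validates K, KB; KTB would additionally require R to be reflexive. The strongest is KB.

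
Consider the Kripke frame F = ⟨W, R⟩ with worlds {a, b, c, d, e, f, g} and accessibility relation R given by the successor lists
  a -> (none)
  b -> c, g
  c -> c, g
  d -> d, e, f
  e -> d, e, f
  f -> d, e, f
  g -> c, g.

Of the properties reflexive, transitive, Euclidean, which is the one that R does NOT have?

Reflexive: no — a is not related to itself.
Transitive: yes — every two-step R-path is closed by a direct edge.
Euclidean: yes — any two successors of a common world are R-related.
Only reflexive fails.

reflexive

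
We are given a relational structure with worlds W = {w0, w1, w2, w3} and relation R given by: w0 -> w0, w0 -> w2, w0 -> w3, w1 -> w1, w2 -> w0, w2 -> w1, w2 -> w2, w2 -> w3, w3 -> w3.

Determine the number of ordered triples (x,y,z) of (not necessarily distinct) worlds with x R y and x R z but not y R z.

Enumerating: (w0,w3,w0), (w0,w3,w2), (w2,w0,w1), (w2,w1,w0), (w2,w1,w2), (w2,w1,w3), (w2,w3,w0), (w2,w3,w1), (w2,w3,w2).

9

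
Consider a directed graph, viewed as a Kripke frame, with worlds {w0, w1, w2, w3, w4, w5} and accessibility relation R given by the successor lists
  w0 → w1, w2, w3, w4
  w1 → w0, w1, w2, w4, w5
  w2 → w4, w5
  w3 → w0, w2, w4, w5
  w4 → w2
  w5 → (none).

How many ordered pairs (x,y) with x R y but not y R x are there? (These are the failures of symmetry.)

Enumerating: (w0,w2), (w0,w4), (w1,w2), (w1,w4), (w1,w5), (w2,w5), (w3,w2), (w3,w4), (w3,w5).

9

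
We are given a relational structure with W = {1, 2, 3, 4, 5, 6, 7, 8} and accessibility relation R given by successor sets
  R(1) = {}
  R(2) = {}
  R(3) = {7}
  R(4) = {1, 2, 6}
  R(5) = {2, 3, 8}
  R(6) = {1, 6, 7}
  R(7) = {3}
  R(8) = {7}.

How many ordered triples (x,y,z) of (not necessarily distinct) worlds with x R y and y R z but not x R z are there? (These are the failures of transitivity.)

Enumerating: (3,7,3), (4,6,7), (5,3,7), (5,8,7), (6,7,3), (7,3,7), (8,7,3).

7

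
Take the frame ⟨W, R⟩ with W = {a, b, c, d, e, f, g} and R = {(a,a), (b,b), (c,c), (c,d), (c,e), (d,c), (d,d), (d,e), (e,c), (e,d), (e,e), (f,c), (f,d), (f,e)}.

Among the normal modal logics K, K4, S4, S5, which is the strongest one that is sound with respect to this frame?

Transitive (axiom 4): yes — every two-step R-path is closed by a direct edge.
Reflexive (axiom T): no — f is not related to itself.
Euclidean (axiom 5): yes — any two successors of a common world are R-related.
So F validates K, K4; S4 would additionally require R to be reflexive. The strongest is K4.

K4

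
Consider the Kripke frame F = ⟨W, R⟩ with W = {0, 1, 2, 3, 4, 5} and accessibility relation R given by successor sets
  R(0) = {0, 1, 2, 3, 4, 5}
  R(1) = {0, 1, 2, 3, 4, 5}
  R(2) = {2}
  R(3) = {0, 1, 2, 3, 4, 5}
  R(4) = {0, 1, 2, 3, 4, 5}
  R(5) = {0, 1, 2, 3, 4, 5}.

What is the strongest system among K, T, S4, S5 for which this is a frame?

Reflexive (axiom T): yes — every world is R-related to itself.
Transitive (axiom 4): yes — every two-step R-path is closed by a direct edge.
Euclidean (axiom 5): no — 0 R 2 and 0 R 1, but not 2 R 1.
So F validates K, T, S4; S5 would additionally require R to be Euclidean. The strongest is S4.

S4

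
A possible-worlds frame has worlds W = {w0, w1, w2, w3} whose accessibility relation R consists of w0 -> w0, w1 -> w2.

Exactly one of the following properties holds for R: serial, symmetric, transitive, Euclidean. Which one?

transitive

Serial: no — w2 has no R-successor.
Symmetric: no — w1 R w2 but not w2 R w1.
Transitive: yes — every two-step R-path is closed by a direct edge.
Euclidean: no — w1 R w2 and w1 R w2, but not w2 R w2.
Only transitive holds.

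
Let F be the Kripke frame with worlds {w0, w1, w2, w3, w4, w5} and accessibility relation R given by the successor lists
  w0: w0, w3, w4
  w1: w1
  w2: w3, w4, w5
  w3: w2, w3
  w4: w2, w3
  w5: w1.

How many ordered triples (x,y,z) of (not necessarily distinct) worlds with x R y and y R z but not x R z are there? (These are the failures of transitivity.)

Enumerating: (w0,w3,w2), (w0,w4,w2), (w2,w3,w2), (w2,w4,w2), (w2,w5,w1), (w3,w2,w4), (w3,w2,w5), (w4,w2,w4), (w4,w2,w5).

9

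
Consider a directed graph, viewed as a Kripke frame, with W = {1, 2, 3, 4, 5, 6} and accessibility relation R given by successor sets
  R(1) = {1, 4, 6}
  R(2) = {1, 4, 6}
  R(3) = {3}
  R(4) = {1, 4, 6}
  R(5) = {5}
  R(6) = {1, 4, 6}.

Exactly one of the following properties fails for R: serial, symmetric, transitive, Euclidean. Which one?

symmetric

Serial: yes — every world has a successor (e.g. 1 R 1).
Symmetric: no — 2 R 1 but not 1 R 2.
Transitive: yes — every two-step R-path is closed by a direct edge.
Euclidean: yes — any two successors of a common world are R-related.
Only symmetric fails.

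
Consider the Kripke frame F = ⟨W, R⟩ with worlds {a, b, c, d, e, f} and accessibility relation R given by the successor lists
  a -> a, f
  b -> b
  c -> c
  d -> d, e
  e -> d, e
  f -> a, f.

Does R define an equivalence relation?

Yes

Reflexive: yes — every world is R-related to itself.
Symmetric: yes — every pair in R has its reverse in R.
Transitive: yes — every two-step R-path is closed by a direct edge.
So R is an equivalence relation.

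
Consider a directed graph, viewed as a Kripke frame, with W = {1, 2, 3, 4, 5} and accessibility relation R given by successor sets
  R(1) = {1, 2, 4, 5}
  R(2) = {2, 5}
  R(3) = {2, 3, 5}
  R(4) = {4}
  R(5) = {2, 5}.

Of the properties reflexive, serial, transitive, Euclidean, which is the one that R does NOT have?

Euclidean

Reflexive: yes — every world is R-related to itself.
Serial: yes — every world has a successor (e.g. 1 R 1).
Transitive: yes — every two-step R-path is closed by a direct edge.
Euclidean: no — 1 R 2 and 1 R 4, but not 2 R 4.
Only Euclidean fails.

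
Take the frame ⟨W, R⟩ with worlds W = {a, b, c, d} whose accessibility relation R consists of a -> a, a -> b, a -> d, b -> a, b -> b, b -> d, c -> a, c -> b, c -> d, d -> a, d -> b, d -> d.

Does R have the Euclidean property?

Euclidean: yes — any two successors of a common world are R-related.

Yes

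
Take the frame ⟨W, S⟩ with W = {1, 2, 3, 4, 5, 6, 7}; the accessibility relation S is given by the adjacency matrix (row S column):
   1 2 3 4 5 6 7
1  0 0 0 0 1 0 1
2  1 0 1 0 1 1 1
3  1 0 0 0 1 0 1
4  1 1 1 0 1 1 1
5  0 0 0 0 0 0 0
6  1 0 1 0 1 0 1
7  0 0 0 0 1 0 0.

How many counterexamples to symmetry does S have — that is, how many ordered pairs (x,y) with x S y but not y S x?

21

Enumerating: (1,5), (1,7), (2,1), (2,3), (2,5), (2,6), (2,7), (3,1), (3,5), (3,7), (4,1), (4,2), … and 9 more.
Total: 21.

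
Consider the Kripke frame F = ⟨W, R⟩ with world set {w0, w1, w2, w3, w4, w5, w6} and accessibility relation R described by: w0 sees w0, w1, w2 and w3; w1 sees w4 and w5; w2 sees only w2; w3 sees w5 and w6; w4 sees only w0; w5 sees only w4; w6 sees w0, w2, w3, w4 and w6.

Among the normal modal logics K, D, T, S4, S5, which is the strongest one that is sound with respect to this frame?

Serial (axiom D): yes — every world has a successor (e.g. w0 R w0).
Reflexive (axiom T): no — w1 is not related to itself.
Transitive (axiom 4): no — w0 R w1 and w1 R w4, but not w0 R w4.
Euclidean (axiom 5): no — w0 R w1 and w0 R w2, but not w1 R w2.
So F validates K, D; T would additionally require R to be reflexive. The strongest is D.

D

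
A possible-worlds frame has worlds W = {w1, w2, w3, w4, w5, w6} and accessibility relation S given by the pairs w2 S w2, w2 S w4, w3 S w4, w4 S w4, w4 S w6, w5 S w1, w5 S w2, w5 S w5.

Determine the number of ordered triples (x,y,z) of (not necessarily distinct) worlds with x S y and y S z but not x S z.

Enumerating: (w2,w4,w6), (w3,w4,w6), (w5,w2,w4).

3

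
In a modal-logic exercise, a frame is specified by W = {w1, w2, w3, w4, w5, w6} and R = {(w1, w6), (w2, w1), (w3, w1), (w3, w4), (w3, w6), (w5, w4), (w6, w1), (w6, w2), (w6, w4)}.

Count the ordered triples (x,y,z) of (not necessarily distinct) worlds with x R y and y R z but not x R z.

Enumerating: (w1,w6,w1), (w1,w6,w2), (w1,w6,w4), (w2,w1,w6), (w3,w6,w2), (w6,w1,w6).

6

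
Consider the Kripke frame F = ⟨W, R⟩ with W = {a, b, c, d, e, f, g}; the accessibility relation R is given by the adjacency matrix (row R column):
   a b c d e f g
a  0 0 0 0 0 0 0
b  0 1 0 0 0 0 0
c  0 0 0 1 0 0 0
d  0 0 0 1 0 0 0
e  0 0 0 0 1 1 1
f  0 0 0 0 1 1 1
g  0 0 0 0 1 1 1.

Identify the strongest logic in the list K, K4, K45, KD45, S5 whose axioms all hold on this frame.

K45

Transitive (axiom 4): yes — every two-step R-path is closed by a direct edge.
Euclidean (axiom 5): yes — any two successors of a common world are R-related.
Serial (axiom D): no — a has no R-successor.
Reflexive (axiom T): no — a is not related to itself.
So F validates K, K4, K45; KD45 would additionally require R to be serial. The strongest is K45.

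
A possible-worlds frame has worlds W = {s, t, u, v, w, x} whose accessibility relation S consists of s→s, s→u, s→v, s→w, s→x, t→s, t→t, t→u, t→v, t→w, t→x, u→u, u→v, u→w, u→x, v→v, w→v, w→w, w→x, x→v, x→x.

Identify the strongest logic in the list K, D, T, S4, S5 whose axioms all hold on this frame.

Serial (axiom D): yes — every world has a successor (e.g. s S s).
Reflexive (axiom T): yes — every world is S-related to itself.
Transitive (axiom 4): yes — every two-step S-path is closed by a direct edge.
Euclidean (axiom 5): no — s S v and s S u, but not v S u.
So F validates K, D, T, S4; S5 would additionally require S to be Euclidean. The strongest is S4.

S4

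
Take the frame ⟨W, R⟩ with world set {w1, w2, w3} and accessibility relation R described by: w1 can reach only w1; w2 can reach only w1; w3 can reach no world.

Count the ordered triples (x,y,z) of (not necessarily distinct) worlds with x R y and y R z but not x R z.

0

R is transitive; there are no such tuples.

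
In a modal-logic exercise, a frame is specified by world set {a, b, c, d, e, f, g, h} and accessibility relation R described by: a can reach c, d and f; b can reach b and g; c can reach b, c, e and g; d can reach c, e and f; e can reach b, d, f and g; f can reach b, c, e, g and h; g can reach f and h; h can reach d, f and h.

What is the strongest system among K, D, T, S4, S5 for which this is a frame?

Serial (axiom D): yes — every world has a successor (e.g. a R c).
Reflexive (axiom T): no — a is not related to itself.
Transitive (axiom 4): no — a R c and c R b, but not a R b.
Euclidean (axiom 5): no — a R c and a R d, but not c R d.
So F validates K, D; T would additionally require R to be reflexive. The strongest is D.

D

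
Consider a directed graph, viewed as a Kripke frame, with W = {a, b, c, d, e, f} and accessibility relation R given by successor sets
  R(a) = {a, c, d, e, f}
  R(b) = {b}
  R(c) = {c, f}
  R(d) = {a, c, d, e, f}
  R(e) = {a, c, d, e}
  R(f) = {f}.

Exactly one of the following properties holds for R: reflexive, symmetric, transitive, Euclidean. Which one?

reflexive

Reflexive: yes — every world is R-related to itself.
Symmetric: no — a R c but not c R a.
Transitive: no — e R a and a R f, but not e R f.
Euclidean: no — a R c and a R d, but not c R d.
Only reflexive holds.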